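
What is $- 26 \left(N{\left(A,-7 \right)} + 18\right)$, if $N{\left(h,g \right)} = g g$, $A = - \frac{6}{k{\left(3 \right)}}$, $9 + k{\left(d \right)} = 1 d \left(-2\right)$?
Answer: $-1742$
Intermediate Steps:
$k{\left(d \right)} = -9 - 2 d$ ($k{\left(d \right)} = -9 + 1 d \left(-2\right) = -9 + d \left(-2\right) = -9 - 2 d$)
$A = \frac{2}{5}$ ($A = - \frac{6}{-9 - 6} = - \frac{6}{-15} = \left(-6\right) \left(- \frac{1}{15}\right) = \frac{2}{5} \approx 0.4$)
$N{\left(h,g \right)} = g^{2}$
$- 26 \left(N{\left(A,-7 \right)} + 18\right) = - 26 \left(\left(-7\right)^{2} + 18\right) = - 26 \left(49 + 18\right) = \left(-26\right) 67 = -1742$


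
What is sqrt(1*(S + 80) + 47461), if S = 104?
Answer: sqrt(47645) ≈ 218.28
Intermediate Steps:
sqrt(1*(S + 80) + 47461) = sqrt(1*(104 + 80) + 47461) = sqrt(1*184 + 47461) = sqrt(184 + 47461) = sqrt(47645)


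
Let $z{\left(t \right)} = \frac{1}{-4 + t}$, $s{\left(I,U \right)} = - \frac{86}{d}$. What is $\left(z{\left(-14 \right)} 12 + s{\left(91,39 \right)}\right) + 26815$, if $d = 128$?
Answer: $\frac{5148223}{192} \approx 26814.0$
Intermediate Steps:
$s{\left(I,U \right)} = - \frac{43}{64}$ ($s{\left(I,U \right)} = - \frac{86}{128} = \left(-86\right) \frac{1}{128} = - \frac{43}{64}$)
$\left(z{\left(-14 \right)} 12 + s{\left(91,39 \right)}\right) + 26815 = \left(\frac{1}{-4 - 14} \cdot 12 - \frac{43}{64}\right) + 26815 = \left(\frac{1}{-18} \cdot 12 - \frac{43}{64}\right) + 26815 = \left(\left(- \frac{1}{18}\right) 12 - \frac{43}{64}\right) + 26815 = \left(- \frac{2}{3} - \frac{43}{64}\right) + 26815 = - \frac{257}{192} + 26815 = \frac{5148223}{192}$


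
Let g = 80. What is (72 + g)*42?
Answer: 6384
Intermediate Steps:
(72 + g)*42 = (72 + 80)*42 = 152*42 = 6384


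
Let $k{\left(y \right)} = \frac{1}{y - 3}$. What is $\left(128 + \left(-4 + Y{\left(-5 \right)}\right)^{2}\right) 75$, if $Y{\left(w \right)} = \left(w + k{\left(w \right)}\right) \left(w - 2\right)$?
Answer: $\frac{5491275}{64} \approx 85801.0$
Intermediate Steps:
$k{\left(y \right)} = \frac{1}{-3 + y}$
$Y{\left(w \right)} = \left(-2 + w\right) \left(w + \frac{1}{-3 + w}\right)$ ($Y{\left(w \right)} = \left(w + \frac{1}{-3 + w}\right) \left(w - 2\right) = \left(w + \frac{1}{-3 + w}\right) \left(-2 + w\right) = \left(-2 + w\right) \left(w + \frac{1}{-3 + w}\right)$)
$\left(128 + \left(-4 + Y{\left(-5 \right)}\right)^{2}\right) 75 = \left(128 + \left(-4 + \frac{-2 - 5 - 5 \left(-3 - 5\right) \left(-2 - 5\right)}{-3 - 5}\right)^{2}\right) 75 = \left(128 + \left(-4 + \frac{-2 - 5 - \left(-40\right) \left(-7\right)}{-8}\right)^{2}\right) 75 = \left(128 + \left(-4 - \frac{-2 - 5 - 280}{8}\right)^{2}\right) 75 = \left(128 + \left(-4 - - \frac{287}{8}\right)^{2}\right) 75 = \left(128 + \left(-4 + \frac{287}{8}\right)^{2}\right) 75 = \left(128 + \left(\frac{255}{8}\right)^{2}\right) 75 = \left(128 + \frac{65025}{64}\right) 75 = \frac{73217}{64} \cdot 75 = \frac{5491275}{64}$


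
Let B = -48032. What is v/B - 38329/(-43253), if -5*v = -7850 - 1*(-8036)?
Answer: 4606568849/5193820240 ≈ 0.88693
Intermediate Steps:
v = -186/5 (v = -(-7850 - 1*(-8036))/5 = -(-7850 + 8036)/5 = -⅕*186 = -186/5 ≈ -37.200)
v/B - 38329/(-43253) = -186/5/(-48032) - 38329/(-43253) = -186/5*(-1/48032) - 38329*(-1/43253) = 93/120080 + 38329/43253 = 4606568849/5193820240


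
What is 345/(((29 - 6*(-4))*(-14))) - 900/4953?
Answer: -792195/1225042 ≈ -0.64667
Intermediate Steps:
345/(((29 - 6*(-4))*(-14))) - 900/4953 = 345/(((29 + 24)*(-14))) - 900*1/4953 = 345/((53*(-14))) - 300/1651 = 345/(-742) - 300/1651 = 345*(-1/742) - 300/1651 = -345/742 - 300/1651 = -792195/1225042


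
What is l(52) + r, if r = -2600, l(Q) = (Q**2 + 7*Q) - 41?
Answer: 427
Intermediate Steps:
l(Q) = -41 + Q**2 + 7*Q
l(52) + r = (-41 + 52**2 + 7*52) - 2600 = (-41 + 2704 + 364) - 2600 = 3027 - 2600 = 427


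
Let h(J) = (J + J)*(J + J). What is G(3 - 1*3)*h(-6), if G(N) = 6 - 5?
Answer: 144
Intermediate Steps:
h(J) = 4*J**2 (h(J) = (2*J)*(2*J) = 4*J**2)
G(N) = 1
G(3 - 1*3)*h(-6) = 1*(4*(-6)**2) = 1*(4*36) = 1*144 = 144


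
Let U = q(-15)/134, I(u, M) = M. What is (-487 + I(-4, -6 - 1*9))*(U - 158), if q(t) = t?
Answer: 5317937/67 ≈ 79372.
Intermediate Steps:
U = -15/134 ≈ -0.11194
(-487 + I(-4, -6 - 1*9))*(U - 158) = (-487 + (-6 - 1*9))*(-15/134 - 158) = (-487 + (-6 - 9))*(-21187/134) = (-487 - 15)*(-21187/134) = -502*(-21187/134) = 5317937/67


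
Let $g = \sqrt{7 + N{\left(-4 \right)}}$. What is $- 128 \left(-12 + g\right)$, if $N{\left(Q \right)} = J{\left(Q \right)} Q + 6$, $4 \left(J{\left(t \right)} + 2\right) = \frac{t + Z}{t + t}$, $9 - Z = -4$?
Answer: $1536 - 32 \sqrt{354} \approx 933.92$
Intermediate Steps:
$Z = 13$ ($Z = 9 - -4 = 9 + 4 = 13$)
$J{\left(t \right)} = -2 + \frac{13 + t}{8 t}$ ($J{\left(t \right)} = -2 + \frac{\left(t + 13\right) \frac{1}{t + t}}{4} = -2 + \frac{\left(13 + t\right) \frac{1}{2 t}}{4} = -2 + \frac{\frac{1}{2} \frac{1}{t} \left(13 + t\right)}{4} = -2 + \frac{13 + t}{8 t}$)
$N{\left(Q \right)} = \frac{61}{8} - \frac{15 Q}{8}$ ($N{\left(Q \right)} = \frac{13 - 15 Q}{8 Q} Q + 6 = \left(\frac{13}{8} - \frac{15 Q}{8}\right) + 6 = \frac{61}{8} - \frac{15 Q}{8}$)
$g = \frac{\sqrt{354}}{4}$ ($g = \sqrt{7 + \left(\frac{61}{8} - - \frac{15}{2}\right)} = \sqrt{7 + \left(\frac{61}{8} + \frac{15}{2}\right)} = \sqrt{7 + \frac{121}{8}} = \sqrt{\frac{177}{8}} = \frac{\sqrt{354}}{4} \approx 4.7037$)
$- 128 \left(-12 + g\right) = - 128 \left(-12 + \frac{\sqrt{354}}{4}\right) = 1536 - 32 \sqrt{354}$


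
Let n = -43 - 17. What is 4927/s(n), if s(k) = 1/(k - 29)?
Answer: -438503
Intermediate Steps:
n = -60
s(k) = 1/(-29 + k)
4927/s(n) = 4927/(1/(-29 - 60)) = 4927/(1/(-89)) = 4927/(-1/89) = 4927*(-89) = -438503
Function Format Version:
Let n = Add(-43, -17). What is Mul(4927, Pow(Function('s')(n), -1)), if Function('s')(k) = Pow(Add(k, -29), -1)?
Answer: -438503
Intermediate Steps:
n = -60
Function('s')(k) = Pow(Add(-29, k), -1)
Mul(4927, Pow(Function('s')(n), -1)) = Mul(4927, Pow(Pow(Add(-29, -60), -1), -1)) = Mul(4927, Pow(Pow(-89, -1), -1)) = Mul(4927, Pow(Rational(-1, 89), -1)) = Mul(4927, -89) = -438503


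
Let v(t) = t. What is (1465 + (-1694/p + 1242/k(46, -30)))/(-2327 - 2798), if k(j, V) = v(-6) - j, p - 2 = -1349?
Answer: -50514787/179487750 ≈ -0.28144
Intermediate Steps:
p = -1347 (p = 2 - 1349 = -1347)
k(j, V) = -6 - j
(1465 + (-1694/p + 1242/k(46, -30)))/(-2327 - 2798) = (1465 + (-1694/(-1347) + 1242/(-6 - 1*46)))/(-2327 - 2798) = (1465 + (-1694*(-1/1347) + 1242/(-6 - 46)))/(-5125) = (1465 + (1694/1347 + 1242/(-52)))*(-1/5125) = (1465 + (1694/1347 + 1242*(-1/52)))*(-1/5125) = (1465 + (1694/1347 - 621/26))*(-1/5125) = (1465 - 792443/35022)*(-1/5125) = (50514787/35022)*(-1/5125) = -50514787/179487750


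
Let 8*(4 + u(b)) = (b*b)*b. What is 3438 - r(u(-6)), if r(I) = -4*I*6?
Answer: 2694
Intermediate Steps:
u(b) = -4 + b³/8 (u(b) = -4 + ((b*b)*b)/8 = -4 + (b²*b)/8 = -4 + b³/8)
r(I) = -24*I
3438 - r(u(-6)) = 3438 - (-24)*(-4 + (⅛)*(-6)³) = 3438 - (-24)*(-4 + (⅛)*(-216)) = 3438 - (-24)*(-4 - 27) = 3438 - (-24)*(-31) = 3438 - 1*744 = 3438 - 744 = 2694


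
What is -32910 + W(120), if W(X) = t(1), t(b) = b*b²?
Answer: -32909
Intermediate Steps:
t(b) = b³
W(X) = 1 (W(X) = 1³ = 1)
-32910 + W(120) = -32910 + 1 = -32909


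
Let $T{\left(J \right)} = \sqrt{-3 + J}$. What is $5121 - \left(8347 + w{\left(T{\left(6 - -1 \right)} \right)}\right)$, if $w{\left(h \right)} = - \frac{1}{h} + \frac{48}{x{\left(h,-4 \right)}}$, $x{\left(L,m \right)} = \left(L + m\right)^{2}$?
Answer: $- \frac{6475}{2} \approx -3237.5$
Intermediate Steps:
$w{\left(h \right)} = - \frac{1}{h} + \frac{48}{\left(-4 + h\right)^{2}}$ ($w{\left(h \right)} = - \frac{1}{h} + \frac{48}{\left(h - 4\right)^{2}} = - \frac{1}{h} + \frac{48}{\left(-4 + h\right)^{2}}$)
$5121 - \left(8347 + w{\left(T{\left(6 - -1 \right)} \right)}\right) = 5121 - \left(8347 + \left(- \frac{1}{\sqrt{-3 + \left(6 - -1\right)}} + \frac{48}{\left(-4 + \sqrt{-3 + \left(6 - -1\right)}\right)^{2}}\right)\right) = 5121 - \left(8347 + \left(- \frac{1}{\sqrt{-3 + \left(6 + 1\right)}} + \frac{48}{\left(-4 + \sqrt{-3 + \left(6 + 1\right)}\right)^{2}}\right)\right) = 5121 - \left(8347 + \left(- \frac{1}{\sqrt{-3 + 7}} + \frac{48}{\left(-4 + \sqrt{-3 + 7}\right)^{2}}\right)\right) = 5121 - \left(8347 + \left(- \frac{1}{\sqrt{4}} + \frac{48}{\left(-4 + \sqrt{4}\right)^{2}}\right)\right) = 5121 - \left(8347 + \left(- \frac{1}{2} + \frac{48}{\left(-4 + 2\right)^{2}}\right)\right) = 5121 - \left(8347 + \left(\left(-1\right) \frac{1}{2} + \frac{48}{4}\right)\right) = 5121 - \left(8347 + \left(- \frac{1}{2} + 48 \cdot \frac{1}{4}\right)\right) = 5121 - \left(8347 + \left(- \frac{1}{2} + 12\right)\right) = 5121 - \left(8347 + \frac{23}{2}\right) = 5121 - \frac{16717}{2} = - \frac{6475}{2}$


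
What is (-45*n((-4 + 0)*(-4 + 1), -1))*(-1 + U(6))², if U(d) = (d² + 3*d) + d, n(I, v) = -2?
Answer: 313290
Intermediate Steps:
U(d) = d² + 4*d
(-45*n((-4 + 0)*(-4 + 1), -1))*(-1 + U(6))² = (-45*(-2))*(-1 + 6*(4 + 6))² = 90*(-1 + 6*10)² = 90*(-1 + 60)² = 90*59² = 90*3481 = 313290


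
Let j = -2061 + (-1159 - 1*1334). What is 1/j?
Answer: -1/4554 ≈ -0.00021959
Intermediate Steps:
j = -4554 (j = -2061 + (-1159 - 1334) = -2061 - 2493 = -4554)
1/j = 1/(-4554) = -1/4554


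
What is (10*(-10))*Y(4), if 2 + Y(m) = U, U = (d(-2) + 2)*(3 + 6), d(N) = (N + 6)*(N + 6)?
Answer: -16000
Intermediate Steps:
d(N) = (6 + N)**2 (d(N) = (6 + N)*(6 + N) = (6 + N)**2)
U = 162 (U = ((6 - 2)**2 + 2)*(3 + 6) = (4**2 + 2)*9 = (16 + 2)*9 = 18*9 = 162)
Y(m) = 160 (Y(m) = -2 + 162 = 160)
(10*(-10))*Y(4) = (10*(-10))*160 = -100*160 = -16000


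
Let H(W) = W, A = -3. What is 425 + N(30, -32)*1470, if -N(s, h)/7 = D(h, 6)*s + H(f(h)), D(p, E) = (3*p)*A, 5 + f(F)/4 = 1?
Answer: -88740535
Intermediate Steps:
f(F) = -16 (f(F) = -20 + 4*1 = -20 + 4 = -16)
D(p, E) = -9*p (D(p, E) = (3*p)*(-3) = -9*p)
N(s, h) = 112 + 63*h*s (N(s, h) = -7*((-9*h)*s - 16) = -7*(-9*h*s - 16) = -7*(-16 - 9*h*s) = 112 + 63*h*s)
425 + N(30, -32)*1470 = 425 + (112 + 63*(-32)*30)*1470 = 425 + (112 - 60480)*1470 = 425 - 60368*1470 = 425 - 88740960 = -88740535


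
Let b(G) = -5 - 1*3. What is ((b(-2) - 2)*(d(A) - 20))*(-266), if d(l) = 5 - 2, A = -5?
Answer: -45220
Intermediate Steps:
b(G) = -8 (b(G) = -5 - 3 = -8)
d(l) = 3
((b(-2) - 2)*(d(A) - 20))*(-266) = ((-8 - 2)*(3 - 20))*(-266) = -10*(-17)*(-266) = 170*(-266) = -45220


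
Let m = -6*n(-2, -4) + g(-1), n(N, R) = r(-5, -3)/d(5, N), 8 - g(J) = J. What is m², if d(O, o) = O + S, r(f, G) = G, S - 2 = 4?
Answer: 13689/121 ≈ 113.13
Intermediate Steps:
S = 6 (S = 2 + 4 = 6)
g(J) = 8 - J
d(O, o) = 6 + O (d(O, o) = O + 6 = 6 + O)
n(N, R) = -3/11 (n(N, R) = -3/(6 + 5) = -3/11)
m = 117/11 (m = -6*(-3/11) + (8 - 1*(-1)) = 18/11 + (8 + 1) = 18/11 + 9 = 117/11 ≈ 10.636)
m² = (117/11)² = 13689/121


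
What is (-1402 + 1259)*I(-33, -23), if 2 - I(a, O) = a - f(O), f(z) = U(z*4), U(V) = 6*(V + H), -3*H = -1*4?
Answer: 72787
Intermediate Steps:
H = 4/3 (H = -(-1)*4/3 = -⅓*(-4) = 4/3 ≈ 1.3333)
U(V) = 8 + 6*V (U(V) = 6*(V + 4/3) = 6*(4/3 + V) = 8 + 6*V)
f(z) = 8 + 24*z (f(z) = 8 + 6*(z*4) = 8 + 6*(4*z) = 8 + 24*z)
I(a, O) = 10 - a + 24*O (I(a, O) = 2 - (a - (8 + 24*O)) = 2 - (a + (-8 - 24*O)) = 2 - (-8 + a - 24*O) = 2 + (8 - a + 24*O) = 10 - a + 24*O)
(-1402 + 1259)*I(-33, -23) = (-1402 + 1259)*(10 - 1*(-33) + 24*(-23)) = -143*(10 + 33 - 552) = -143*(-509) = 72787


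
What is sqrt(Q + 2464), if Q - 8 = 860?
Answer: 14*sqrt(17) ≈ 57.724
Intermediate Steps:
Q = 868 (Q = 8 + 860 = 868)
sqrt(Q + 2464) = sqrt(868 + 2464) = sqrt(3332) = 14*sqrt(17)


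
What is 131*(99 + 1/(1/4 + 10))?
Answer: 532253/41 ≈ 12982.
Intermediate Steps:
131*(99 + 1/(1/4 + 10)) = 131*(99 + 1/(¼ + 10)) = 131*(99 + 1/(41/4)) = 131*(99 + 4/41) = 131*(4063/41) = 532253/41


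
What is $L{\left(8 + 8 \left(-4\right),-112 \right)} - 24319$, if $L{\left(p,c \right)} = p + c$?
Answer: $-24455$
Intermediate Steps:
$L{\left(p,c \right)} = c + p$
$L{\left(8 + 8 \left(-4\right),-112 \right)} - 24319 = \left(-112 + \left(8 + 8 \left(-4\right)\right)\right) - 24319 = \left(-112 + \left(8 - 32\right)\right) - 24319 = \left(-112 - 24\right) - 24319 = -136 - 24319 = -24455$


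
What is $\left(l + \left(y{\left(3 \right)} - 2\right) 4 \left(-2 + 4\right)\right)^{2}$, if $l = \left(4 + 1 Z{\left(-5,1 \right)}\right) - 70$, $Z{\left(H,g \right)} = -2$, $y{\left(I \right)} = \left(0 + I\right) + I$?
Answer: $1296$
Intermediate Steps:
$y{\left(I \right)} = 2 I$ ($y{\left(I \right)} = I + I = 2 I$)
$l = -68$ ($l = \left(4 + 1 \left(-2\right)\right) - 70 = \left(4 - 2\right) - 70 = 2 - 70 = -68$)
$\left(l + \left(y{\left(3 \right)} - 2\right) 4 \left(-2 + 4\right)\right)^{2} = \left(-68 + \left(2 \cdot 3 - 2\right) 4 \left(-2 + 4\right)\right)^{2} = \left(-68 + \left(6 - 2\right) 4 \cdot 2\right)^{2} = \left(-68 + 4 \cdot 8\right)^{2} = \left(-68 + 32\right)^{2} = \left(-36\right)^{2} = 1296$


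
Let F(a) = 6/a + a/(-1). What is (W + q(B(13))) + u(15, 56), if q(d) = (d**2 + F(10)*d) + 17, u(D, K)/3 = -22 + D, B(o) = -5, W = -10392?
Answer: -10324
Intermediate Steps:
u(D, K) = -66 + 3*D (u(D, K) = 3*(-22 + D) = -66 + 3*D)
F(a) = -a + 6/a (F(a) = 6/a + a*(-1) = 6/a - a = -a + 6/a)
q(d) = 17 + d**2 - 47*d/5 (q(d) = (d**2 + (-1*10 + 6/10)*d) + 17 = (d**2 + (-10 + 6*(1/10))*d) + 17 = (d**2 + (-10 + 3/5)*d) + 17 = (d**2 - 47*d/5) + 17 = 17 + d**2 - 47*d/5)
(W + q(B(13))) + u(15, 56) = (-10392 + (17 + (-5)**2 - 47/5*(-5))) + (-66 + 3*15) = (-10392 + (17 + 25 + 47)) + (-66 + 45) = (-10392 + 89) - 21 = -10303 - 21 = -10324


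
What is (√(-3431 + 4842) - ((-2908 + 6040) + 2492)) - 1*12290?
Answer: -17914 + √1411 ≈ -17876.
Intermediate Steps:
(√(-3431 + 4842) - ((-2908 + 6040) + 2492)) - 1*12290 = (√1411 - (3132 + 2492)) - 12290 = (√1411 - 1*5624) - 12290 = (√1411 - 5624) - 12290 = (-5624 + √1411) - 12290 = -17914 + √1411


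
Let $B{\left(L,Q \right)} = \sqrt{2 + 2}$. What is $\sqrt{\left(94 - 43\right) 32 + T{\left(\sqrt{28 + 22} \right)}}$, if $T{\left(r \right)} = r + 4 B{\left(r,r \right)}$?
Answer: $\sqrt{1640 + 5 \sqrt{2}} \approx 40.584$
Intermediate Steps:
$B{\left(L,Q \right)} = 2$ ($B{\left(L,Q \right)} = \sqrt{4} = 2$)
$T{\left(r \right)} = 8 + r$ ($T{\left(r \right)} = r + 4 \cdot 2 = r + 8 = 8 + r$)
$\sqrt{\left(94 - 43\right) 32 + T{\left(\sqrt{28 + 22} \right)}} = \sqrt{\left(94 - 43\right) 32 + \left(8 + \sqrt{28 + 22}\right)} = \sqrt{51 \cdot 32 + \left(8 + \sqrt{50}\right)} = \sqrt{1632 + \left(8 + 5 \sqrt{2}\right)} = \sqrt{1640 + 5 \sqrt{2}}$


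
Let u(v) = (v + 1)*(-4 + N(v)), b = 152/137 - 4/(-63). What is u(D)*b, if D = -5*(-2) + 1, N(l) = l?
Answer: 40496/411 ≈ 98.530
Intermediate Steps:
b = 10124/8631 (b = 152*(1/137) - 4*(-1/63) = 152/137 + 4/63 = 10124/8631 ≈ 1.1730)
D = 11 (D = 10 + 1 = 11)
u(v) = (1 + v)*(-4 + v) (u(v) = (v + 1)*(-4 + v) = (1 + v)*(-4 + v))
u(D)*b = (-4 + 11² - 3*11)*(10124/8631) = (-4 + 121 - 33)*(10124/8631) = 84*(10124/8631) = 40496/411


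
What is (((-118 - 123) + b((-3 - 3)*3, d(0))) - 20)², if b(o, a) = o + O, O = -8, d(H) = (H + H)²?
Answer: 82369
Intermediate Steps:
d(H) = 4*H² (d(H) = (2*H)² = 4*H²)
b(o, a) = -8 + o (b(o, a) = o - 8 = -8 + o)
(((-118 - 123) + b((-3 - 3)*3, d(0))) - 20)² = (((-118 - 123) + (-8 + (-3 - 3)*3)) - 20)² = ((-241 + (-8 - 6*3)) - 20)² = ((-241 + (-8 - 18)) - 20)² = ((-241 - 26) - 20)² = (-267 - 20)² = (-287)² = 82369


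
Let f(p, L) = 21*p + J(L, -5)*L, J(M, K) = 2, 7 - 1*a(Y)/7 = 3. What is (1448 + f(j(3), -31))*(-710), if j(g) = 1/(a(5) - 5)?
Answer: -22648290/23 ≈ -9.8471e+5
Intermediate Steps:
a(Y) = 28 (a(Y) = 49 - 7*3 = 49 - 21 = 28)
j(g) = 1/23 (j(g) = 1/(28 - 5) = 1/23)
f(p, L) = 2*L + 21*p (f(p, L) = 21*p + 2*L = 2*L + 21*p)
(1448 + f(j(3), -31))*(-710) = (1448 + (2*(-31) + 21*(1/23)))*(-710) = (1448 + (-62 + 21/23))*(-710) = (1448 - 1405/23)*(-710) = (31899/23)*(-710) = -22648290/23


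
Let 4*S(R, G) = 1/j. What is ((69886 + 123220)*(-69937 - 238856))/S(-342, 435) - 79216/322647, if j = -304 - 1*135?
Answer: 33784333665599964440/322647 ≈ 1.0471e+14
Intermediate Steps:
j = -439 (j = -304 - 135 = -439)
S(R, G) = -1/1756 (S(R, G) = (¼)/(-439) = (¼)*(-1/439) = -1/1756)
((69886 + 123220)*(-69937 - 238856))/S(-342, 435) - 79216/322647 = ((69886 + 123220)*(-69937 - 238856))/(-1/1756) - 79216/322647 = (193106*(-308793))*(-1756) - 79216*1/322647 = -59629781058*(-1756) - 79216/322647 = 104709895537848 - 79216/322647 = 33784333665599964440/322647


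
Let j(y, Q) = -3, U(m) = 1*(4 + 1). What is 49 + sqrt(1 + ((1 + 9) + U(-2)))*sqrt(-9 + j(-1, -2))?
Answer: 49 + 8*I*sqrt(3) ≈ 49.0 + 13.856*I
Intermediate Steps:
U(m) = 5 (U(m) = 1*5 = 5)
49 + sqrt(1 + ((1 + 9) + U(-2)))*sqrt(-9 + j(-1, -2)) = 49 + sqrt(1 + ((1 + 9) + 5))*sqrt(-9 - 3) = 49 + sqrt(1 + (10 + 5))*sqrt(-12) = 49 + sqrt(1 + 15)*(2*I*sqrt(3)) = 49 + sqrt(16)*(2*I*sqrt(3)) = 49 + 4*(2*I*sqrt(3)) = 49 + 8*I*sqrt(3)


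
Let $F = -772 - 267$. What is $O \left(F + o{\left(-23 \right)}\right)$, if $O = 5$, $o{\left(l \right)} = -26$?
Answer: $-5325$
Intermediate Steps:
$F = -1039$ ($F = -772 - 267 = -1039$)
$O \left(F + o{\left(-23 \right)}\right) = 5 \left(-1039 - 26\right) = 5 \left(-1065\right) = -5325$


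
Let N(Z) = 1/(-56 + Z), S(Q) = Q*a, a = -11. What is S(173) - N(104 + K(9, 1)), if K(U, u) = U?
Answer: -108472/57 ≈ -1903.0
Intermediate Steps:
S(Q) = -11*Q (S(Q) = Q*(-11) = -11*Q)
S(173) - N(104 + K(9, 1)) = -11*173 - 1/(-56 + (104 + 9)) = -1903 - 1/(-56 + 113) = -1903 - 1/57 = -108472/57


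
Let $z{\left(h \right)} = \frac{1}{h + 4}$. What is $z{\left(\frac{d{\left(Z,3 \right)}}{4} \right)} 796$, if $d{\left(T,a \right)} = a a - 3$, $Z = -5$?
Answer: $\frac{1592}{11} \approx 144.73$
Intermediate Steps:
$d{\left(T,a \right)} = -3 + a^{2}$ ($d{\left(T,a \right)} = a^{2} - 3 = -3 + a^{2}$)
$z{\left(h \right)} = \frac{1}{4 + h}$
$z{\left(\frac{d{\left(Z,3 \right)}}{4} \right)} 796 = \frac{1}{4 + \frac{-3 + 3^{2}}{4}} \cdot 796 = \frac{1}{4 + \left(-3 + 9\right) \frac{1}{4}} \cdot 796 = \frac{1}{4 + 6 \cdot \frac{1}{4}} \cdot 796 = \frac{1}{4 + \frac{3}{2}} \cdot 796 = \frac{1}{\frac{11}{2}} \cdot 796 = \frac{2}{11} \cdot 796 = \frac{1592}{11}$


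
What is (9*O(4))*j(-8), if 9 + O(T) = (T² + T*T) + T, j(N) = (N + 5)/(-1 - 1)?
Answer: 729/2 ≈ 364.50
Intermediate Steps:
j(N) = -5/2 - N/2 (j(N) = (5 + N)/(-2) = (5 + N)*(-½) = -5/2 - N/2)
O(T) = -9 + T + 2*T² (O(T) = -9 + ((T² + T*T) + T) = -9 + ((T² + T²) + T) = -9 + (2*T² + T) = -9 + (T + 2*T²) = -9 + T + 2*T²)
(9*O(4))*j(-8) = (9*(-9 + 4 + 2*4²))*(-5/2 - ½*(-8)) = (9*(-9 + 4 + 2*16))*(-5/2 + 4) = (9*(-9 + 4 + 32))*(3/2) = (9*27)*(3/2) = 243*(3/2) = 729/2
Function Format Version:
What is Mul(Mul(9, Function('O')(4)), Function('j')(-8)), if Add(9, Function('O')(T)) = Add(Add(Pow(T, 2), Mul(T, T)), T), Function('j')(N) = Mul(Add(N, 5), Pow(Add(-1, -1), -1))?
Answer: Rational(729, 2) ≈ 364.50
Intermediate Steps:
Function('j')(N) = Add(Rational(-5, 2), Mul(Rational(-1, 2), N)) (Function('j')(N) = Mul(Add(5, N), Pow(-2, -1)) = Mul(Add(5, N), Rational(-1, 2)) = Add(Rational(-5, 2), Mul(Rational(-1, 2), N)))
Function('O')(T) = Add(-9, T, Mul(2, Pow(T, 2))) (Function('O')(T) = Add(-9, Add(Add(Pow(T, 2), Mul(T, T)), T)) = Add(-9, Add(Add(Pow(T, 2), Pow(T, 2)), T)) = Add(-9, Add(Mul(2, Pow(T, 2)), T)) = Add(-9, Add(T, Mul(2, Pow(T, 2)))) = Add(-9, T, Mul(2, Pow(T, 2))))
Mul(Mul(9, Function('O')(4)), Function('j')(-8)) = Mul(Mul(9, Add(-9, 4, Mul(2, Pow(4, 2)))), Add(Rational(-5, 2), Mul(Rational(-1, 2), -8))) = Mul(Mul(9, Add(-9, 4, Mul(2, 16))), Add(Rational(-5, 2), 4)) = Mul(Mul(9, Add(-9, 4, 32)), Rational(3, 2)) = Mul(Mul(9, 27), Rational(3, 2)) = Mul(243, Rational(3, 2)) = Rational(729, 2)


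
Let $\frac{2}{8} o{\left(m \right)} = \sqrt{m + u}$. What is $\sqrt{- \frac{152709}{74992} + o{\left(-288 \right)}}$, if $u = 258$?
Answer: $\frac{\sqrt{-60243 + 118336 i \sqrt{30}}}{172} \approx 3.1597 + 3.467 i$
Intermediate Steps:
$o{\left(m \right)} = 4 \sqrt{258 + m}$ ($o{\left(m \right)} = 4 \sqrt{m + 258} = 4 \sqrt{258 + m}$)
$\sqrt{- \frac{152709}{74992} + o{\left(-288 \right)}} = \sqrt{- \frac{152709}{74992} + 4 \sqrt{258 - 288}} = \sqrt{\left(-152709\right) \frac{1}{74992} + 4 \sqrt{-30}} = \sqrt{- \frac{1401}{688} + 4 i \sqrt{30}}$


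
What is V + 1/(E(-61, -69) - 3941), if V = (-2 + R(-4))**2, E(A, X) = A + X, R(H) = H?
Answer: 146555/4071 ≈ 36.000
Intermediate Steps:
V = 36 (V = (-2 - 4)**2 = (-6)**2 = 36)
V + 1/(E(-61, -69) - 3941) = 36 + 1/((-61 - 69) - 3941) = 36 + 1/(-130 - 3941) = 36 + 1/(-4071) = 36 - 1/4071 = 146555/4071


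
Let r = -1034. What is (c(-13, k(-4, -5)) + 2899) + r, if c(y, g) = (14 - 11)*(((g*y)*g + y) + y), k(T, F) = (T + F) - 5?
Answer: -5857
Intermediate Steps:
k(T, F) = -5 + F + T (k(T, F) = (F + T) - 5 = -5 + F + T)
c(y, g) = 6*y + 3*y*g² (c(y, g) = 3*((y*g² + y) + y) = 3*((y + y*g²) + y) = 3*(2*y + y*g²) = 6*y + 3*y*g²)
(c(-13, k(-4, -5)) + 2899) + r = (3*(-13)*(2 + (-5 - 5 - 4)²) + 2899) - 1034 = (3*(-13)*(2 + (-14)²) + 2899) - 1034 = (3*(-13)*(2 + 196) + 2899) - 1034 = (3*(-13)*198 + 2899) - 1034 = (-7722 + 2899) - 1034 = -4823 - 1034 = -5857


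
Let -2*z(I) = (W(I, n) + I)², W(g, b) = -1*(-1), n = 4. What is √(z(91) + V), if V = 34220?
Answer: 42*√17 ≈ 173.17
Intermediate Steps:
W(g, b) = 1
z(I) = -(1 + I)²/2
√(z(91) + V) = √(-(1 + 91)²/2 + 34220) = √(-½*92² + 34220) = √(-½*8464 + 34220) = √(-4232 + 34220) = √29988 = 42*√17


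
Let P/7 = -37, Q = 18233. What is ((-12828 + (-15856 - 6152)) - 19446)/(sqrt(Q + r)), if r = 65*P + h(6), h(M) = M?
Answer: -9047*sqrt(39)/39 ≈ -1448.7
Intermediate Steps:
P = -259 (P = 7*(-37) = -259)
r = -16829 (r = 65*(-259) + 6 = -16835 + 6 = -16829)
((-12828 + (-15856 - 6152)) - 19446)/(sqrt(Q + r)) = ((-12828 + (-15856 - 6152)) - 19446)/(sqrt(18233 - 16829)) = ((-12828 - 22008) - 19446)/(sqrt(1404)) = (-34836 - 19446)/((6*sqrt(39))) = -9047*sqrt(39)/39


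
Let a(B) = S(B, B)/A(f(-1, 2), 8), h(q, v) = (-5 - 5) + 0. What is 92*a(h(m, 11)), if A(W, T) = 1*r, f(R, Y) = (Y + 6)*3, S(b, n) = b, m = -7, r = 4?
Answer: -230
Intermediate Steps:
h(q, v) = -10 (h(q, v) = -10 + 0 = -10)
f(R, Y) = 18 + 3*Y (f(R, Y) = (6 + Y)*3 = 18 + 3*Y)
A(W, T) = 4 (A(W, T) = 1*4 = 4)
a(B) = B/4
92*a(h(m, 11)) = 92*((¼)*(-10)) = 92*(-5/2) = -230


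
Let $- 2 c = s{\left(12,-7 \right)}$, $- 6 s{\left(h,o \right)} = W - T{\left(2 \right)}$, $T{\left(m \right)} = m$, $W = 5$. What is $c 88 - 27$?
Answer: $-5$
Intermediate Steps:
$s{\left(h,o \right)} = - \frac{1}{2}$ ($s{\left(h,o \right)} = - \frac{5 - 2}{6} = \left(- \frac{1}{6}\right) 3 = - \frac{1}{2}$)
$c = \frac{1}{4}$ ($c = \left(- \frac{1}{2}\right) \left(- \frac{1}{2}\right) = \frac{1}{4} \approx 0.25$)
$c 88 - 27 = \frac{1}{4} \cdot 88 - 27 = 22 - 27 = -5$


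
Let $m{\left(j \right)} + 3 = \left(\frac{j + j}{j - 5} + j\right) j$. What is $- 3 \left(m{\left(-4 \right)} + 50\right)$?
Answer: $- \frac{535}{3} \approx -178.33$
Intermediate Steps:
$m{\left(j \right)} = -3 + j \left(j + \frac{2 j}{-5 + j}\right)$ ($m{\left(j \right)} = -3 + \left(\frac{j + j}{j - 5} + j\right) j = -3 + \left(\frac{2 j}{-5 + j} + j\right) j = -3 + \left(j + \frac{2 j}{-5 + j}\right) j = -3 + j \left(j + \frac{2 j}{-5 + j}\right)$)
$- 3 \left(m{\left(-4 \right)} + 50\right) = - 3 \left(\frac{15 + \left(-4\right)^{3} - -12 - 3 \left(-4\right)^{2}}{-5 - 4} + 50\right) = - 3 \left(\frac{15 - 64 + 12 - 48}{-9} + 50\right) = - 3 \left(- \frac{15 - 64 + 12 - 48}{9} + 50\right) = - 3 \left(\left(- \frac{1}{9}\right) \left(-85\right) + 50\right) = - 3 \left(\frac{85}{9} + 50\right) = \left(-3\right) \frac{535}{9} = - \frac{535}{3}$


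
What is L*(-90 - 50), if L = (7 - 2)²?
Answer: -3500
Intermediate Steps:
L = 25 (L = 5² = 25)
L*(-90 - 50) = 25*(-90 - 50) = 25*(-140) = -3500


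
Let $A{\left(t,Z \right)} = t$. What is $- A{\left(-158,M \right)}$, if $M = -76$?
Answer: $158$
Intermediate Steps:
$- A{\left(-158,M \right)} = \left(-1\right) \left(-158\right) = 158$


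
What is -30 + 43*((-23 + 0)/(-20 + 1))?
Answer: 419/19 ≈ 22.053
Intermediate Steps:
-30 + 43*((-23 + 0)/(-20 + 1)) = -30 + 43*(-23/(-19)) = -30 + 43*(-23*(-1/19)) = -30 + 43*(23/19) = -30 + 989/19 = 419/19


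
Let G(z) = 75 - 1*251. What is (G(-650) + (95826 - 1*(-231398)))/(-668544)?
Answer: -13627/27856 ≈ -0.48919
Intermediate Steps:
G(z) = -176 (G(z) = 75 - 251 = -176)
(G(-650) + (95826 - 1*(-231398)))/(-668544) = (-176 + (95826 - 1*(-231398)))/(-668544) = (-176 + (95826 + 231398))*(-1/668544) = (-176 + 327224)*(-1/668544) = 327048*(-1/668544) = -13627/27856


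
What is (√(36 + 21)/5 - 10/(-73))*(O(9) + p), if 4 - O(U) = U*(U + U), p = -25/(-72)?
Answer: -56755/2628 - 11351*√57/360 ≈ -259.65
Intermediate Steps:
p = 25/72 (p = -25*(-1/72) = 25/72 ≈ 0.34722)
O(U) = 4 - 2*U² (O(U) = 4 - U*(U + U) = 4 - U*2*U = 4 - 2*U²)
(√(36 + 21)/5 - 10/(-73))*(O(9) + p) = (√(36 + 21)/5 - 10/(-73))*((4 - 2*9²) + 25/72) = (√57*(⅕) - 10*(-1/73))*((4 - 2*81) + 25/72) = (√57/5 + 10/73)*((4 - 162) + 25/72) = (10/73 + √57/5)*(-158 + 25/72) = (10/73 + √57/5)*(-11351/72) = -56755/2628 - 11351*√57/360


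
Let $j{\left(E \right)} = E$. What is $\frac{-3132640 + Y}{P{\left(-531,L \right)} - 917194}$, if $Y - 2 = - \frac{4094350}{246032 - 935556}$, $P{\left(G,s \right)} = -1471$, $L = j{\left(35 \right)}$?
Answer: $\frac{1080012494981}{316720782730} \approx 3.41$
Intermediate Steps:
$L = 35$
$Y = \frac{2736699}{344762}$ ($Y = 2 - \frac{4094350}{246032 - 935556} = 2 - \frac{4094350}{-689524} = 2 - - \frac{2047175}{344762} = 2 + \frac{2047175}{344762} = \frac{2736699}{344762} \approx 7.9379$)
$\frac{-3132640 + Y}{P{\left(-531,L \right)} - 917194} = \frac{-3132640 + \frac{2736699}{344762}}{-1471 - 917194} = - \frac{1080012494981}{344762 \left(-918665\right)} = \left(- \frac{1080012494981}{344762}\right) \left(- \frac{1}{918665}\right) = \frac{1080012494981}{316720782730}$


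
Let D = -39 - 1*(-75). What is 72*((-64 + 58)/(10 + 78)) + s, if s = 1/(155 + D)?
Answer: -10303/2101 ≈ -4.9039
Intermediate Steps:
D = 36 (D = -39 + 75 = 36)
s = 1/191 (s = 1/(155 + 36) = 1/191 ≈ 0.0052356)
72*((-64 + 58)/(10 + 78)) + s = 72*((-64 + 58)/(10 + 78)) + 1/191 = 72*(-6/88) + 1/191 = 72*(-6*1/88) + 1/191 = 72*(-3/44) + 1/191 = -54/11 + 1/191 = -10303/2101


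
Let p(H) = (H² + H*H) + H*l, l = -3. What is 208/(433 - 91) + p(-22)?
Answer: 176918/171 ≈ 1034.6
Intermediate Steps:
p(H) = -3*H + 2*H² (p(H) = (H² + H*H) + H*(-3) = (H² + H²) - 3*H = 2*H² - 3*H = -3*H + 2*H²)
208/(433 - 91) + p(-22) = 208/(433 - 91) - 22*(-3 + 2*(-22)) = 208/342 - 22*(-3 - 44) = (1/342)*208 - 22*(-47) = 104/171 + 1034 = 176918/171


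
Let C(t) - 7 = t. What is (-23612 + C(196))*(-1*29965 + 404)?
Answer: 691993449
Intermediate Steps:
C(t) = 7 + t
(-23612 + C(196))*(-1*29965 + 404) = (-23612 + (7 + 196))*(-1*29965 + 404) = (-23612 + 203)*(-29965 + 404) = -23409*(-29561) = 691993449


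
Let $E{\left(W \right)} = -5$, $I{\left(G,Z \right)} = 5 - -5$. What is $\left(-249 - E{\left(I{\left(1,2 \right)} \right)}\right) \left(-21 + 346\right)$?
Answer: $-79300$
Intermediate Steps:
$I{\left(G,Z \right)} = 10$ ($I{\left(G,Z \right)} = 5 + 5 = 10$)
$\left(-249 - E{\left(I{\left(1,2 \right)} \right)}\right) \left(-21 + 346\right) = \left(-249 - -5\right) \left(-21 + 346\right) = \left(-249 + 5\right) 325 = \left(-244\right) 325 = -79300$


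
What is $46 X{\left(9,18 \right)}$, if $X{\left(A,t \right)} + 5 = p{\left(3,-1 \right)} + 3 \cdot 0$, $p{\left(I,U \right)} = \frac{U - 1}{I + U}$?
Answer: $-276$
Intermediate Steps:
$p{\left(I,U \right)} = \frac{-1 + U}{I + U}$
$X{\left(A,t \right)} = -6$ ($X{\left(A,t \right)} = -5 + \left(\frac{-1 - 1}{3 - 1} + 3 \cdot 0\right) = -5 + \left(\frac{1}{2} \left(-2\right) + 0\right) = -5 + \left(-1 + 0\right) = -5 - 1 = -6$)
$46 X{\left(9,18 \right)} = 46 \left(-6\right) = -276$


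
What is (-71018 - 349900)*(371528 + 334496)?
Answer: -297178210032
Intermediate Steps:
(-71018 - 349900)*(371528 + 334496) = -420918*706024 = -297178210032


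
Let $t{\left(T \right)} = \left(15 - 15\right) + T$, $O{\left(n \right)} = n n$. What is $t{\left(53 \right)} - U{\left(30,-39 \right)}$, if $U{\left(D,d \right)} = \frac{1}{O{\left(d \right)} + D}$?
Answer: $\frac{82202}{1551} \approx 52.999$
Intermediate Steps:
$O{\left(n \right)} = n^{2}$
$U{\left(D,d \right)} = \frac{1}{D + d^{2}}$ ($U{\left(D,d \right)} = \frac{1}{d^{2} + D} = \frac{1}{D + d^{2}}$)
$t{\left(T \right)} = T$ ($t{\left(T \right)} = 0 + T = T$)
$t{\left(53 \right)} - U{\left(30,-39 \right)} = 53 - \frac{1}{30 + \left(-39\right)^{2}} = 53 - \frac{1}{30 + 1521} = 53 - \frac{1}{1551} = \frac{82202}{1551}$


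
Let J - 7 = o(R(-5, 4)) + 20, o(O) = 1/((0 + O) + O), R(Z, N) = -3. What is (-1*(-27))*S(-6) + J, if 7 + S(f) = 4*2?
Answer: 323/6 ≈ 53.833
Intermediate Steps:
S(f) = 1 (S(f) = -7 + 4*2 = -7 + 8 = 1)
o(O) = 1/(2*O) (o(O) = 1/(O + O) = 1/(2*O))
J = 161/6 (J = 7 + ((½)/(-3) + 20) = 7 + ((½)*(-⅓) + 20) = 7 + (-⅙ + 20) = 7 + 119/6 = 161/6 ≈ 26.833)
(-1*(-27))*S(-6) + J = -1*(-27)*1 + 161/6 = 27*1 + 161/6 = 27 + 161/6 = 323/6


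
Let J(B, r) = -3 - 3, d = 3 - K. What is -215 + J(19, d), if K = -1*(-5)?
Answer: -221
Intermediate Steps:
K = 5
d = -2 (d = 3 - 1*5 = 3 - 5 = -2)
J(B, r) = -6
-215 + J(19, d) = -215 - 6 = -221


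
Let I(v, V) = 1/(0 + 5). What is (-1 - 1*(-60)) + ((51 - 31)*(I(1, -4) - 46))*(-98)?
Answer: 89827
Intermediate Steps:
I(v, V) = 1/5
(-1 - 1*(-60)) + ((51 - 31)*(I(1, -4) - 46))*(-98) = (-1 - 1*(-60)) + ((51 - 31)*(1/5 - 46))*(-98) = (-1 + 60) + (20*(-229/5))*(-98) = 59 - 916*(-98) = 59 + 89768 = 89827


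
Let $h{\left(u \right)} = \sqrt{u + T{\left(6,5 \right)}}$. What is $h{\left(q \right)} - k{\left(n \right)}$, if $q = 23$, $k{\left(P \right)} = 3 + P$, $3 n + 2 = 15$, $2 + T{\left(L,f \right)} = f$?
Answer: $- \frac{22}{3} + \sqrt{26} \approx -2.2343$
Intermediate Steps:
$T{\left(L,f \right)} = -2 + f$
$n = \frac{13}{3}$ ($n = - \frac{2}{3} + \frac{1}{3} \cdot 15 = - \frac{2}{3} + 5 = \frac{13}{3} \approx 4.3333$)
$h{\left(u \right)} = \sqrt{3 + u}$ ($h{\left(u \right)} = \sqrt{u + \left(-2 + 5\right)} = \sqrt{u + 3} = \sqrt{3 + u}$)
$h{\left(q \right)} - k{\left(n \right)} = \sqrt{3 + 23} - \left(3 + \frac{13}{3}\right) = \sqrt{26} - \frac{22}{3} = - \frac{22}{3} + \sqrt{26}$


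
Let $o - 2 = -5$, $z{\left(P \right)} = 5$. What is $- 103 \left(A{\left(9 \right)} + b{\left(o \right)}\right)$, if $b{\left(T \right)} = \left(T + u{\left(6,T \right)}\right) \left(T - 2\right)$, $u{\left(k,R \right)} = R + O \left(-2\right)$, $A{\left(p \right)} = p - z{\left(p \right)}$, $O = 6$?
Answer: $-9682$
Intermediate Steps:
$A{\left(p \right)} = -5 + p$ ($A{\left(p \right)} = p - 5 = -5 + p$)
$o = -3$ ($o = 2 - 5 = -3$)
$u{\left(k,R \right)} = -12 + R$ ($u{\left(k,R \right)} = R + 6 \left(-2\right) = R - 12 = -12 + R$)
$b{\left(T \right)} = \left(-12 + 2 T\right) \left(-2 + T\right)$ ($b{\left(T \right)} = \left(T + \left(-12 + T\right)\right) \left(T - 2\right) = \left(-12 + 2 T\right) \left(-2 + T\right)$)
$- 103 \left(A{\left(9 \right)} + b{\left(o \right)}\right) = - 103 \left(\left(-5 + 9\right) + \left(24 - -48 + 2 \left(-3\right)^{2}\right)\right) = - 103 \left(4 + \left(24 + 48 + 2 \cdot 9\right)\right) = - 103 \left(4 + \left(24 + 48 + 18\right)\right) = - 103 \left(4 + 90\right) = \left(-103\right) 94 = -9682$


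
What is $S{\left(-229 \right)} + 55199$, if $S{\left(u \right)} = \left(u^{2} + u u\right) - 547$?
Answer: $159534$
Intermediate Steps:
$S{\left(u \right)} = -547 + 2 u^{2}$ ($S{\left(u \right)} = \left(u^{2} + u^{2}\right) - 547 = 2 u^{2} - 547 = -547 + 2 u^{2}$)
$S{\left(-229 \right)} + 55199 = \left(-547 + 2 \left(-229\right)^{2}\right) + 55199 = \left(-547 + 2 \cdot 52441\right) + 55199 = \left(-547 + 104882\right) + 55199 = 104335 + 55199 = 159534$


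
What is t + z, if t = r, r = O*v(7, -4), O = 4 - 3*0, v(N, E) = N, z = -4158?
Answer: -4130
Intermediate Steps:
O = 4 (O = 4 + 0 = 4)
r = 28 (r = 4*7 = 28)
t = 28
t + z = 28 - 4158 = -4130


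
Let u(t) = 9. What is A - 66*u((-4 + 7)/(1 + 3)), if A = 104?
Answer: -490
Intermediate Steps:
A - 66*u((-4 + 7)/(1 + 3)) = 104 - 66*9 = 104 - 594 = -490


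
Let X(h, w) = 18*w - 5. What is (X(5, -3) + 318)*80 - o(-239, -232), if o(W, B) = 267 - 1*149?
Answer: 20602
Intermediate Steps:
X(h, w) = -5 + 18*w
o(W, B) = 118 (o(W, B) = 267 - 149 = 118)
(X(5, -3) + 318)*80 - o(-239, -232) = ((-5 + 18*(-3)) + 318)*80 - 1*118 = ((-5 - 54) + 318)*80 - 118 = (-59 + 318)*80 - 118 = 259*80 - 118 = 20720 - 118 = 20602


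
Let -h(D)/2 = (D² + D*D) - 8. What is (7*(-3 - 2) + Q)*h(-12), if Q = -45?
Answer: 44800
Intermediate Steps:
h(D) = 16 - 4*D² (h(D) = -2*((D² + D*D) - 8) = -2*((D² + D²) - 8) = -2*(2*D² - 8) = -2*(-8 + 2*D²) = 16 - 4*D²)
(7*(-3 - 2) + Q)*h(-12) = (7*(-3 - 2) - 45)*(16 - 4*(-12)²) = (7*(-5) - 45)*(16 - 4*144) = (-35 - 45)*(16 - 576) = -80*(-560) = 44800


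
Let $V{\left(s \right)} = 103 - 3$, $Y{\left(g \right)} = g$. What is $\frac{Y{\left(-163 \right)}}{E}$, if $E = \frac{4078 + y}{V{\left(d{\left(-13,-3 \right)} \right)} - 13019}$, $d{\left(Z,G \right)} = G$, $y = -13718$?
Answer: $- \frac{2105797}{9640} \approx -218.44$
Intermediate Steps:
$V{\left(s \right)} = 100$
$E = \frac{9640}{12919}$ ($E = \frac{4078 - 13718}{100 - 13019} = - \frac{9640}{-12919} = \left(-9640\right) \left(- \frac{1}{12919}\right) = \frac{9640}{12919} \approx 0.74619$)
$\frac{Y{\left(-163 \right)}}{E} = - \frac{163}{\frac{9640}{12919}} = \left(-163\right) \frac{12919}{9640} = - \frac{2105797}{9640}$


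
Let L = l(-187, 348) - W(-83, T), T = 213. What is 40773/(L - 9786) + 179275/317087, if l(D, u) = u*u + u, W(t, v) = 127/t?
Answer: 2734666131208/2938890736235 ≈ 0.93051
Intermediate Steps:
l(D, u) = u + u² (l(D, u) = u² + u = u + u²)
L = 10080643/83 (L = 348*(1 + 348) - 127/(-83) = 348*349 - 127*(-1)/83 = 121452 - 1*(-127/83) = 121452 + 127/83 = 10080643/83 ≈ 1.2145e+5)
40773/(L - 9786) + 179275/317087 = 40773/(10080643/83 - 9786) + 179275/317087 = 40773/(9268405/83) + 179275*(1/317087) = 40773*(83/9268405) + 179275/317087 = 3384159/9268405 + 179275/317087 = 2734666131208/2938890736235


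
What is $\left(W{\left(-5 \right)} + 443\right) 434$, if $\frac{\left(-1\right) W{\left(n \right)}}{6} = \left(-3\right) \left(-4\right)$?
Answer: $161014$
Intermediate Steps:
$W{\left(n \right)} = -72$ ($W{\left(n \right)} = - 6 \left(\left(-3\right) \left(-4\right)\right) = \left(-6\right) 12 = -72$)
$\left(W{\left(-5 \right)} + 443\right) 434 = \left(-72 + 443\right) 434 = 371 \cdot 434 = 161014$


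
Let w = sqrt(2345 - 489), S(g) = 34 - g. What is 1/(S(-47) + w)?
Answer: 81/4705 - 8*sqrt(29)/4705 ≈ 0.0080592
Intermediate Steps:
w = 8*sqrt(29) (w = sqrt(1856) = 8*sqrt(29) ≈ 43.081)
1/(S(-47) + w) = 1/((34 - 1*(-47)) + 8*sqrt(29)) = 1/((34 + 47) + 8*sqrt(29)) = 1/(81 + 8*sqrt(29))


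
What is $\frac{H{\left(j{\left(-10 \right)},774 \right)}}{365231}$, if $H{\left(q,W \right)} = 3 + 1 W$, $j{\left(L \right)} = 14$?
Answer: $\frac{777}{365231} \approx 0.0021274$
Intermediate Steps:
$H{\left(q,W \right)} = 3 + W$
$\frac{H{\left(j{\left(-10 \right)},774 \right)}}{365231} = \frac{3 + 774}{365231} = 777 \cdot \frac{1}{365231} = \frac{777}{365231}$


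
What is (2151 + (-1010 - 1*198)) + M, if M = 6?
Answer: 949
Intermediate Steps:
(2151 + (-1010 - 1*198)) + M = (2151 + (-1010 - 1*198)) + 6 = (2151 + (-1010 - 198)) + 6 = (2151 - 1208) + 6 = 943 + 6 = 949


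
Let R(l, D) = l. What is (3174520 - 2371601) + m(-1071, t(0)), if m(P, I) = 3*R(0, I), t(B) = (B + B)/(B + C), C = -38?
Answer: 802919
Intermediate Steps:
t(B) = 2*B/(-38 + B) (t(B) = (B + B)/(B - 38) = (2*B)/(-38 + B) = 2*B/(-38 + B))
m(P, I) = 0 (m(P, I) = 3*0 = 0)
(3174520 - 2371601) + m(-1071, t(0)) = (3174520 - 2371601) + 0 = 802919 + 0 = 802919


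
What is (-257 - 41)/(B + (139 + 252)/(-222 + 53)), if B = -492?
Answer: 50362/83539 ≈ 0.60286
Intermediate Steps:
(-257 - 41)/(B + (139 + 252)/(-222 + 53)) = (-257 - 41)/(-492 + (139 + 252)/(-222 + 53)) = -298/(-492 + 391/(-169)) = -298/(-492 + 391*(-1/169)) = -298/(-492 - 391/169) = -298/(-83539/169) = -298*(-169/83539) = 50362/83539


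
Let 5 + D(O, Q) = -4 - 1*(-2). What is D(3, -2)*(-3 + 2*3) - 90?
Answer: -111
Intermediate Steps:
D(O, Q) = -7 (D(O, Q) = -5 + (-4 - 1*(-2)) = -5 + (-4 + 2) = -5 - 2 = -7)
D(3, -2)*(-3 + 2*3) - 90 = -7*(-3 + 2*3) - 90 = -7*(-3 + 6) - 90 = -7*3 - 90 = -21 - 90 = -111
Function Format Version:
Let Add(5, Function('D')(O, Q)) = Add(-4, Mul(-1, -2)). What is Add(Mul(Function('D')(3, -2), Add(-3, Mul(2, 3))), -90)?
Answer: -111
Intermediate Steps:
Function('D')(O, Q) = -7 (Function('D')(O, Q) = Add(-5, Add(-4, Mul(-1, -2))) = Add(-5, Add(-4, 2)) = Add(-5, -2) = -7)
Add(Mul(Function('D')(3, -2), Add(-3, Mul(2, 3))), -90) = Add(Mul(-7, Add(-3, Mul(2, 3))), -90) = Add(Mul(-7, Add(-3, 6)), -90) = Add(Mul(-7, 3), -90) = Add(-21, -90) = -111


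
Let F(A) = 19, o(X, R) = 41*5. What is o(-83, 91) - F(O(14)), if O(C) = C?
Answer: 186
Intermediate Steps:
o(X, R) = 205
o(-83, 91) - F(O(14)) = 205 - 1*19 = 205 - 19 = 186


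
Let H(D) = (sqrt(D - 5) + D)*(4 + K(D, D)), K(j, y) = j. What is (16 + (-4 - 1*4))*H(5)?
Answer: 360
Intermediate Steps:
H(D) = (4 + D)*(D + sqrt(-5 + D)) (H(D) = (sqrt(D - 5) + D)*(4 + D) = (sqrt(-5 + D) + D)*(4 + D) = (D + sqrt(-5 + D))*(4 + D) = (4 + D)*(D + sqrt(-5 + D)))
(16 + (-4 - 1*4))*H(5) = (16 + (-4 - 1*4))*(5**2 + 4*5 + 4*sqrt(-5 + 5) + 5*sqrt(-5 + 5)) = (16 + (-4 - 4))*(25 + 20 + 4*sqrt(0) + 5*sqrt(0)) = (16 - 8)*(25 + 20 + 4*0 + 5*0) = 8*(25 + 20 + 0 + 0) = 8*45 = 360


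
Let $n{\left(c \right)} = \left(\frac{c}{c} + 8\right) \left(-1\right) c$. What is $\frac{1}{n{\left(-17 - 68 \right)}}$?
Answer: $\frac{1}{765} \approx 0.0013072$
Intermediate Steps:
$n{\left(c \right)} = - 9 c$ ($n{\left(c \right)} = \left(1 + 8\right) \left(-1\right) c = 9 \left(-1\right) c = - 9 c$)
$\frac{1}{n{\left(-17 - 68 \right)}} = \frac{1}{\left(-9\right) \left(-17 - 68\right)} = \frac{1}{\left(-9\right) \left(-85\right)} = \frac{1}{765}$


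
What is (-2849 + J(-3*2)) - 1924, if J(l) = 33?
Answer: -4740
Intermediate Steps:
(-2849 + J(-3*2)) - 1924 = (-2849 + 33) - 1924 = -2816 - 1924 = -4740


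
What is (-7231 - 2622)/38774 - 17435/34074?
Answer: -252938953/330296319 ≈ -0.76579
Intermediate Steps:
(-7231 - 2622)/38774 - 17435/34074 = -9853*1/38774 - 17435*1/34074 = -9853/38774 - 17435/34074 = -252938953/330296319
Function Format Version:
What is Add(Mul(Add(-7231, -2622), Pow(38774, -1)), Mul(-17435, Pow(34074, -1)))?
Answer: Rational(-252938953, 330296319) ≈ -0.76579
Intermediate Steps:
Add(Mul(Add(-7231, -2622), Pow(38774, -1)), Mul(-17435, Pow(34074, -1))) = Add(Mul(-9853, Rational(1, 38774)), Mul(-17435, Rational(1, 34074))) = Add(Rational(-9853, 38774), Rational(-17435, 34074)) = Rational(-252938953, 330296319)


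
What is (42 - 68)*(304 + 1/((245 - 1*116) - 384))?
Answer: -2015494/255 ≈ -7903.9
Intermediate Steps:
(42 - 68)*(304 + 1/((245 - 1*116) - 384)) = -26*(304 + 1/((245 - 116) - 384)) = -26*(304 + 1/(129 - 384)) = -26*(304 + 1/(-255)) = -26*(304 - 1/255) = -26*77519/255 = -2015494/255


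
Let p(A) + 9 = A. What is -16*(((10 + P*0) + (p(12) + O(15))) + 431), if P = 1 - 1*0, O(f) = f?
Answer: -7344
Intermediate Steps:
p(A) = -9 + A
P = 1 (P = 1 + 0 = 1)
-16*(((10 + P*0) + (p(12) + O(15))) + 431) = -16*(((10 + 1*0) + ((-9 + 12) + 15)) + 431) = -16*(((10 + 0) + (3 + 15)) + 431) = -16*((10 + 18) + 431) = -16*(28 + 431) = -16*459 = -7344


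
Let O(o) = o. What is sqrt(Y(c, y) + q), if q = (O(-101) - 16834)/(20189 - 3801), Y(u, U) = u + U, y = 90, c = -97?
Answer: 13*I*sqrt(3191563)/8194 ≈ 2.8343*I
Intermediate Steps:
Y(u, U) = U + u
q = -16935/16388 (q = (-101 - 16834)/(20189 - 3801) = -16935/16388 ≈ -1.0334)
sqrt(Y(c, y) + q) = sqrt((90 - 97) - 16935/16388) = sqrt(-7 - 16935/16388) = sqrt(-131651/16388) = 13*I*sqrt(3191563)/8194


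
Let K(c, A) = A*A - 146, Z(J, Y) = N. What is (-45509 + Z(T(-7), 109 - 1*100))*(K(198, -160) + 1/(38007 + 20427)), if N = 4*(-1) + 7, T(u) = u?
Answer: -33842335228861/29217 ≈ -1.1583e+9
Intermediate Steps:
N = 3 (N = -4 + 7 = 3)
Z(J, Y) = 3
K(c, A) = -146 + A**2 (K(c, A) = A**2 - 146 = -146 + A**2)
(-45509 + Z(T(-7), 109 - 1*100))*(K(198, -160) + 1/(38007 + 20427)) = (-45509 + 3)*((-146 + (-160)**2) + 1/(38007 + 20427)) = -45506*((-146 + 25600) + 1/58434) = -45506*(25454 + 1/58434) = -45506*1487379037/58434 = -33842335228861/29217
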